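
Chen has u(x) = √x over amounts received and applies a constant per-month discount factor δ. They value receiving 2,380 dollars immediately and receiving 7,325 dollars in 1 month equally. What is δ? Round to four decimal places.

Equating discounted utilities: u(2380) = δ·u(7325) ⇒ δ = u(2380)/u(7325).
Since u(x) = √x, δ = √(2380/7325) = 0.57001.

δ ≈ 0.5700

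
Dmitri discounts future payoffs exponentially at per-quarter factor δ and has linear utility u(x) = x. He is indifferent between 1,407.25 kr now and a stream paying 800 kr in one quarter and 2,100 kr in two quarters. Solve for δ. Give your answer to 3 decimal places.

δ ≈ 0.650

Present value of the stream is 800·δ + 2100·δ². Indifference gives 800δ + 2100δ² = 1407.25.
That is, 2100δ² + 800δ − 1407.25 = 0, a quadratic in δ.
δ = (−800 + √(800² + 4·2100·1407.25)) / (2·2100) = (−800 + √12460900.00) / 4200 ≈ 0.650.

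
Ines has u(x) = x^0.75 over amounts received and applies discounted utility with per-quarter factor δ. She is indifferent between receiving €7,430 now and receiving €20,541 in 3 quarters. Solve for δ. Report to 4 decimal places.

Indifference means u(7430) = δ^3 · u(20541), so δ^3 = u(7430)/u(20541).
With u(x) = x^0.75: δ^3 = 7430^0.75/20541^0.75 = (7430/20541)^0.75 = 0.46642.
Taking the cube root: δ = 0.46642^(1/3) ≈ 0.7755.

δ ≈ 0.7755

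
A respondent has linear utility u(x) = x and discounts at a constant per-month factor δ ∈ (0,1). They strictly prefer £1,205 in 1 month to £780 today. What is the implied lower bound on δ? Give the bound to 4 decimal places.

δ > 0.6473

Comparing present values: 780 < δ·1205.
Dividing through by 1205 gives δ > 0.64730.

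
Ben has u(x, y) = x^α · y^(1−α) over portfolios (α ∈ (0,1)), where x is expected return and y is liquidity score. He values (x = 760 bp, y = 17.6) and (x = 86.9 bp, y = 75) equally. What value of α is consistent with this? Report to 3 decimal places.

The Cobb–Douglas utilities coincide, so 760^α·17.6^(1−α) = 86.9^α·75^(1−α).
Taking logs: α·ln 760 + (1−α)·ln 17.6 = α·ln 86.9 + (1−α)·ln 75, i.e. α·2.168560 = (1−α)·1.449589.
Thus α·(3.618149) = 1.449589, so α = 1.449589/3.618149 ≈ 0.401.

α ≈ 0.401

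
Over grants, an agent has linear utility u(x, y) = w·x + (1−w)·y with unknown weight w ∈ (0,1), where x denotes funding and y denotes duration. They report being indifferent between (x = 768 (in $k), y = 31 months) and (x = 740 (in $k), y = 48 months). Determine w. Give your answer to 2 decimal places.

w = 0.38

Equating utilities: w·768 + (1−w)·31 = w·740 + (1−w)·48.
Collecting terms: w·28 = (1−w)·17.
Hence w = 17/(28+17) = 17/45 = 0.38.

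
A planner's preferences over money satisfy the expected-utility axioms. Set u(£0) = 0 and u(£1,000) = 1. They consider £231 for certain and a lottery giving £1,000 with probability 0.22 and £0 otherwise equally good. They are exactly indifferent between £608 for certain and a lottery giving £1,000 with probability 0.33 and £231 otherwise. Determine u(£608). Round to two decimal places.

The first gamble pins u(£231): it must equal 0.22·1 + 0.78·0 = 0.22.
Then u(£608) = 0.33·u(£1,000) + 0.67·u(£231) = 0.33·1.00 + 0.67·0.22 = 0.4774.

0.48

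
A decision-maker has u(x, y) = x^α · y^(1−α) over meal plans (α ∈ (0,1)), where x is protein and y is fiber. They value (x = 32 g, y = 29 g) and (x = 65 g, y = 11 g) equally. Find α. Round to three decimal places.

α ≈ 0.578

Set the two utilities equal: 32^α·29^(1−α) = 65^α·11^(1−α).
(32/65)^α = (11/29)^(1−α); take logs: α·ln(32/65) = (1−α)·ln(11/29), i.e. α·-0.708651 = (1−α)·-0.969401.
Thus α·(-1.678052) = -0.969401, so α = -0.969401/-1.678052 ≈ 0.578.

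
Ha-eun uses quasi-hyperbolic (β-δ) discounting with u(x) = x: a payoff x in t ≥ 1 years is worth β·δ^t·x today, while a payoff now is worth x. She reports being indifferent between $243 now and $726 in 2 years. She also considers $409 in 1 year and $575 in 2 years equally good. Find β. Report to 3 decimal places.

β ≈ 0.662

Both payoffs in the second observation are in the future, so β drops out: δ^1·409 = δ^2·575 ⇒ δ = 409/575 = 0.71130.
The first indifference: 243 = β·δ^2·726, so β = 243/(δ^2·726) = 243/(0.50595·726) ≈ 0.662.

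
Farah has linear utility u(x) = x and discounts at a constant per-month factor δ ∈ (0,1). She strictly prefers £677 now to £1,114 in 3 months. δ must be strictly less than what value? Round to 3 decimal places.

δ < 0.847

The preference means 677 > δ^3·1114.
Hence δ^3 < 677/1114 = 0.60772, and x ↦ x^(1/3) is increasing on (0,∞).
δ < 0.60772^(1/3) = 0.847.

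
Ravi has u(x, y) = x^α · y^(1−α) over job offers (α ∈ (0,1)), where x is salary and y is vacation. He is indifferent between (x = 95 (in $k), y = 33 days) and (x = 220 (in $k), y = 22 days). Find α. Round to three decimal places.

Set the two utilities equal: 95^α·33^(1−α) = 220^α·22^(1−α).
Rearrange to (95/220)^α = (22/33)^(1−α) and take logs: α·-0.839751 = (1−α)·-0.405465.
So α/(1−α) = (-0.405465)/(-0.839751) = 0.482840, and α = 0.482840/1.482840 ≈ 0.326.

α ≈ 0.326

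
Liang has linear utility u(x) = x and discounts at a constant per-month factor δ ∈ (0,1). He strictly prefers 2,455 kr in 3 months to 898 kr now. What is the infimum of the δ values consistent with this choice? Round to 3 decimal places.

δ > 0.715

The preference means 898 < δ^3·2455.
Dividing by 2455: δ^3 > 0.36578. Both sides are positive, so the cube root keeps the direction.
δ > 0.36578^(1/3) = 0.715.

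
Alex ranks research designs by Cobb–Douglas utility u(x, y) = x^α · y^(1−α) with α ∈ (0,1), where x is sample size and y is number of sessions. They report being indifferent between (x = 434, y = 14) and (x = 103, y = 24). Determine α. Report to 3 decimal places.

The Cobb–Douglas utilities coincide, so 434^α·14^(1−α) = 103^α·24^(1−α).
Rearrange to (434/103)^α = (24/14)^(1−α) and take logs: α·1.438316 = (1−α)·0.538997.
Thus α·(1.977313) = 0.538997, so α = 0.538997/1.977313 ≈ 0.273.

α ≈ 0.273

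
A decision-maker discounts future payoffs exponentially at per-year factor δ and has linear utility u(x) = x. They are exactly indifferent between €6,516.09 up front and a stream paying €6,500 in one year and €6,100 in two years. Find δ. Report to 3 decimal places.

δ ≈ 0.630

The stream is worth 6500δ + 6100δ² today, so 6500δ + 6100δ² = 6516.09.
Rearranged: 6100δ² + 6500δ − 6516.09 = 0.
δ = (−6500 + √(6500² + 4·6100·6516.09)) / (2·6100) = (−6500 + √201242596.00) / 12200 ≈ 0.630.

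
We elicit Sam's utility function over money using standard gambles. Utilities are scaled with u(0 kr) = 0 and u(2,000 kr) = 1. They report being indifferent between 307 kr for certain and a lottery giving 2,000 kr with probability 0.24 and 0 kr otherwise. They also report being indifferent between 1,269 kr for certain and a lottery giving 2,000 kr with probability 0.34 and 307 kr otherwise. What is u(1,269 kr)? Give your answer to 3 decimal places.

From the first indifference, u(307 kr) = 0.24·u(2,000 kr) + 0.76·u(0 kr) = 0.24·1 + 0.76·0 = 0.24.
The second indifference gives u(1,269 kr) = 0.34·u(2,000 kr) + 0.66·u(307 kr) = 0.34·1.00 + 0.66·0.24 = 0.4984.

0.498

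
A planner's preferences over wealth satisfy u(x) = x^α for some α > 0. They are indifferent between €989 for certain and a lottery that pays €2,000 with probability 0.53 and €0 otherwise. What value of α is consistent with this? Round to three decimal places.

α ≈ 0.902

The lottery's expected utility is 0.53·u(2000) + 0.47·u(0) = 0.53·2000^α (since u(0) = 0 for α > 0).
Indifference: 989^α = 0.53·2000^α, so (989/2000)^α = 0.53.
Taking logs: α·ln(989/2000) = ln(0.53), so α = -0.634878 / -0.704208 ≈ 0.902.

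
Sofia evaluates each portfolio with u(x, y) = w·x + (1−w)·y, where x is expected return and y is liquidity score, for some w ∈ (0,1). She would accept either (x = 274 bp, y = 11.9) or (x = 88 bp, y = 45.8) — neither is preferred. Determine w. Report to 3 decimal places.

Indifference: w·274 + (1−w)·11.9 = w·88 + (1−w)·45.8.
Collecting terms: w·186 = (1−w)·33.9.
Hence w = 33.9/(186+33.9) = 33.9/219.9 = 0.154.

w = 0.154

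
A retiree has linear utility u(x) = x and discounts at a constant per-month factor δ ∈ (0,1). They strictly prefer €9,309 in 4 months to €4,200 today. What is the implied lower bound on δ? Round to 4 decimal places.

Comparing present values: 4200 < δ^4·9309.
Dividing by 9309: δ^4 > 0.45118. Both sides are positive, so the 4th root keeps the direction.
δ > (4200/9309)^(1/4) ≈ 0.8196.

δ > 0.8196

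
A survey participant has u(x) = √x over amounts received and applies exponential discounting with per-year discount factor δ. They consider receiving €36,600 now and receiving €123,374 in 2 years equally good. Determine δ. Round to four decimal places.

δ ≈ 0.7380

The payoff in 2 years is discounted by δ^2, so u(36600) = δ^2·u(123374) and δ^2 = u(36600)/u(123374).
Since u(x) = √x, δ^2 = √(36600/123374) = 0.54466.
Taking the square root: δ = 0.54466^(1/2) ≈ 0.7380.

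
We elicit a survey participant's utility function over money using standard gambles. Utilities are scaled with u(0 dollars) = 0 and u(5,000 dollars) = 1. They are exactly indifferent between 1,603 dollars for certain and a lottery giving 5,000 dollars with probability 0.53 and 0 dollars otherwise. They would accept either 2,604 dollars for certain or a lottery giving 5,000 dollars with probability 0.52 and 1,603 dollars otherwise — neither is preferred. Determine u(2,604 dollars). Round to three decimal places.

0.774

The first gamble pins u(1,603 dollars): it must equal 0.53·1 + 0.47·0 = 0.53.
Then u(2,604 dollars) = 0.52·u(5,000 dollars) + 0.48·u(1,603 dollars) = 0.52·1.00 + 0.48·0.53 = 0.7744.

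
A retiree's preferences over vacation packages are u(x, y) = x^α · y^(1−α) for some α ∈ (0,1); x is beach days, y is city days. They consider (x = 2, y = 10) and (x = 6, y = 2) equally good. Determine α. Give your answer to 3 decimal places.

Set the two utilities equal: 2^α·10^(1−α) = 6^α·2^(1−α).
Rearrange to (2/6)^α = (2/10)^(1−α) and take logs: α·-1.098612 = (1−α)·-1.609438.
Thus α·(-2.708050) = -1.609438, so α = -1.609438/-2.708050 ≈ 0.594.

α ≈ 0.594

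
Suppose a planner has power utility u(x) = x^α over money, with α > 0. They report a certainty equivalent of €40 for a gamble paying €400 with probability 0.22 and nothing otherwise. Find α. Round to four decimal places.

α ≈ 0.6576

EU(lottery) = 0.22·400^α + 0.78·0 = 0.22·400^α.
Equating: 40^α = 0.22·400^α, i.e. 0.1000^α = 0.22.
Taking logs: α·ln(40/400) = ln(0.22), so α = -1.5141277 / -2.3025851 ≈ 0.6576.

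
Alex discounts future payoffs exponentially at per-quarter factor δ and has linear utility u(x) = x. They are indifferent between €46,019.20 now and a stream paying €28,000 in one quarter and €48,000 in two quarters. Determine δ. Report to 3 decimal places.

δ ≈ 0.730

Present value of the stream is 28000·δ + 48000·δ². Indifference gives 28000δ + 48000δ² = 46019.20.
Rearranged: 48000δ² + 28000δ − 46019.20 = 0.
The positive root is δ = [−28000 + √(28000² + 4·48000·46019.20)] / (2·48000) = (−28000 + 98080.000)/96000 ≈ 0.730.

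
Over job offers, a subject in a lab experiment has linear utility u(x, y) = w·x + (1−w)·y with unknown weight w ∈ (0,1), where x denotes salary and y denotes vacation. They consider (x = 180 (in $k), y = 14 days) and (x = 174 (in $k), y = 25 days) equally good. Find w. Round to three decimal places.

w = 0.647

Equating utilities: w·180 + (1−w)·14 = w·174 + (1−w)·25.
w·(180−174) = (1−w)·(25−14), i.e. w·6 = (1−w)·11.
The marginal rate of substitution is 11/6, so w = 11/(6+11) = 0.647.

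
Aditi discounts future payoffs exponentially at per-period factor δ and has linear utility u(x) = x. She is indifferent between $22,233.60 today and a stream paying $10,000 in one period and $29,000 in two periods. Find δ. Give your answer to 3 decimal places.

Equating present values: 22233.60 = 10000δ + 29000δ².
So 29000δ² + 10000δ − 22233.60 = 0.
The positive root is δ = [−10000 + √(10000² + 4·29000·22233.60)] / (2·29000) = (−10000 + 51760.000)/58000 ≈ 0.720.

δ ≈ 0.720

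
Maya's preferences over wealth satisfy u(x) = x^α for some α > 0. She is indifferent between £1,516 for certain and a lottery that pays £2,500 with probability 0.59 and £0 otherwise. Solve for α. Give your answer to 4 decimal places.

Since u(0) = 0, the lottery's EU is 0.59·2500^α.
Setting u(1516) equal to that: 1516^α = 0.59·2500^α ⇒ (1516/2500)^α = 0.59.
Take logs: α = ln 0.59 / ln(1516/2500) ≈ 1.054811.

α ≈ 1.0548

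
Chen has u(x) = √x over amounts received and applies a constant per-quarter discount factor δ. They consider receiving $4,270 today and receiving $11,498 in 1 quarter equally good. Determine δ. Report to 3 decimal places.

Indifference means u(4270) = δ · u(11498), so δ = u(4270)/u(11498).
Since u(x) = √x, δ = √(4270/11498) = 0.60940.

δ ≈ 0.609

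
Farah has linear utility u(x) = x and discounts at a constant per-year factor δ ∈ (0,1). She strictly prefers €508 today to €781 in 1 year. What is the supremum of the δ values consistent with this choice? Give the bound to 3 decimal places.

The preference means 508 > δ·781.
Dividing through by 781 gives δ < 0.65045.

δ < 0.650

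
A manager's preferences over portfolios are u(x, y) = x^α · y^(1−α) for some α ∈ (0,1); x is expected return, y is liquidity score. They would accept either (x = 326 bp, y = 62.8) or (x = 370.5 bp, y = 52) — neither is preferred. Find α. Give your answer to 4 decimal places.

α ≈ 0.5959

The Cobb–Douglas utilities coincide, so 326^α·62.8^(1−α) = 370.5^α·52^(1−α).
Taking logs: α·ln 326 + (1−α)·ln 62.8 = α·ln 370.5 + (1−α)·ln 52, i.e. α·-0.1279561 = (1−α)·-0.1887114.
With A = -0.1279561 and B = -0.1887114: α·A = (1−α)·B, so α = B/(A+B) = -0.1887114/-0.3166675 ≈ 0.5959.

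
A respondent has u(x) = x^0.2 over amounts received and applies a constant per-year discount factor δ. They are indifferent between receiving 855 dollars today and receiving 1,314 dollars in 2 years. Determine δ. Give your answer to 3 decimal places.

The payoff in 2 years is discounted by δ^2, so u(855) = δ^2·u(1314) and δ^2 = u(855)/u(1314).
Since u(x) = x^0.2, δ^2 = (855/1314)^0.2 = 0.65068^0.2 = 0.91764.
Hence δ = (0.91764)^(1/2) = 0.95794.

δ ≈ 0.958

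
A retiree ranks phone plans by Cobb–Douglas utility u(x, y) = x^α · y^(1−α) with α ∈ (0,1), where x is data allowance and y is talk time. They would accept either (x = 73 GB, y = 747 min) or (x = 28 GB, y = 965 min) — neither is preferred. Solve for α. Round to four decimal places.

α ≈ 0.2109

Indifference: 73^α · 747^(1−α) = 28^α · 965^(1−α).
(73/28)^α = (965/747)^(1−α); take logs: α·ln(73/28) = (1−α)·ln(965/747), i.e. α·0.9582549 = (1−α)·0.2560629.
Thus α·(1.2143178) = 0.2560629, so α = 0.2560629/1.2143178 ≈ 0.2109.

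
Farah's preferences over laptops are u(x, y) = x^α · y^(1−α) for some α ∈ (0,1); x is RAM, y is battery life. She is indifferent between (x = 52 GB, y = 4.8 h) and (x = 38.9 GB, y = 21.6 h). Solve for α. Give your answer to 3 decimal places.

Set the two utilities equal: 52^α·4.8^(1−α) = 38.9^α·21.6^(1−α).
(52/38.9)^α = (21.6/4.8)^(1−α); take logs: α·ln(52/38.9) = (1−α)·ln(21.6/4.8), i.e. α·0.290249 = (1−α)·1.504077.
With A = 0.290249 and B = 1.504077: α·A = (1−α)·B, so α = B/(A+B) = 1.504077/1.794326 ≈ 0.838.

α ≈ 0.838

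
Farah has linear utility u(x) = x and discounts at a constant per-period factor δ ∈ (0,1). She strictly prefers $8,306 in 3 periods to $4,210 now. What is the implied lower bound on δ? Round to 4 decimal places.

The preference means 4210 < δ^3·8306.
Hence δ^3 > 4210/8306 = 0.50686, and x ↦ x^(1/3) is increasing on (0,∞).
δ > (4210/8306)^(1/3) ≈ 0.7973.

δ > 0.7973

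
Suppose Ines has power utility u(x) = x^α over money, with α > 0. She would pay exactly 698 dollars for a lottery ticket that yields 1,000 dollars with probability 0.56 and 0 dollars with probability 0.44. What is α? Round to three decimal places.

EU(lottery) = 0.56·1000^α + 0.44·0 = 0.56·1000^α.
Indifference: 698^α = 0.56·1000^α, so (698/1000)^α = 0.56.
α = ln(0.56) / ln(698/1000) = -0.579818/-0.359536 ≈ 1.613.

α ≈ 1.613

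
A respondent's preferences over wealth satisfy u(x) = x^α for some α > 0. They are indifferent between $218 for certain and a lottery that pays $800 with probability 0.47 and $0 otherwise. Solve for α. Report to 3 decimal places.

α ≈ 0.581

The lottery's expected utility is 0.47·u(800) + 0.53·u(0) = 0.47·800^α (since u(0) = 0 for α > 0).
Indifference: 218^α = 0.47·800^α, so (218/800)^α = 0.47.
α = ln(0.47) / ln(218/800) = -0.755023/-1.300117 ≈ 0.581.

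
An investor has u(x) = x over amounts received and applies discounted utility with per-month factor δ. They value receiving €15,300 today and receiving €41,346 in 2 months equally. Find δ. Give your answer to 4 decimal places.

The payoff in 2 months is discounted by δ^2, so u(15300) = δ^2·u(41346) and δ^2 = u(15300)/u(41346).
With u(x) = x: δ^2 = 15300/41346 = 0.37005.
So δ = 0.37005^(1/2) ≈ 0.6083.

δ ≈ 0.6083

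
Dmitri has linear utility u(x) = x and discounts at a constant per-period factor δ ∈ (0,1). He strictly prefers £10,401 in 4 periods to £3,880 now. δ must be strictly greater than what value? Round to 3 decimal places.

Comparing present values: 3880 < δ^4·10401.
So δ^4 > 3880/10401 = 0.37304; taking the 4th root of both positive sides preserves the inequality.
δ > (3880/10401)^(1/4) ≈ 0.782.

δ > 0.782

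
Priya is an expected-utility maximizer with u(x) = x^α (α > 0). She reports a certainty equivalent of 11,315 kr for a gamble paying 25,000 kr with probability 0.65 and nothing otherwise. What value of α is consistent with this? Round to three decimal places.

α ≈ 0.543

Since u(0) = 0, the lottery's EU is 0.65·25000^α.
Setting u(11315) equal to that: 11315^α = 0.65·25000^α ⇒ (11315/25000)^α = 0.65.
Taking logs: α·ln(11315/25000) = ln(0.65), so α = -0.430783 / -0.792747 ≈ 0.543.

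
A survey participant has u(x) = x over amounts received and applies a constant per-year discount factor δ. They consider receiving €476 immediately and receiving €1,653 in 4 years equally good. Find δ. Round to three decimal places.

Indifference means u(476) = δ^4 · u(1653), so δ^4 = u(476)/u(1653).
With u(x) = x: δ^4 = 476/1653 = 0.28796.
Hence δ = (0.28796)^(1/4) = 0.73254.

δ ≈ 0.733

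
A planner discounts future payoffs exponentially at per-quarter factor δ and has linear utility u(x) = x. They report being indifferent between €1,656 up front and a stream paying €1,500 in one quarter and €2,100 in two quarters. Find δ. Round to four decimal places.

Equating present values: 1656 = 1500δ + 2100δ².
So 2100δ² + 1500δ − 1656 = 0.
δ = (−1500 + √(1500² + 4·2100·1656)) / (2·2100) = (−1500 + √16160400.00) / 4200 ≈ 0.6000.

δ ≈ 0.6000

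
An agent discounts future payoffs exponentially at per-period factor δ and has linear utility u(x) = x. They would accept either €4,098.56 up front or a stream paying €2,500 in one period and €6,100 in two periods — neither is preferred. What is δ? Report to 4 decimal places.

δ ≈ 0.6400

Present value of the stream is 2500·δ + 6100·δ². Indifference gives 2500δ + 6100δ² = 4098.56.
So 6100δ² + 2500δ − 4098.56 = 0.
By the quadratic formula (taking the positive root), δ = (−2500 + √106254864.00) / 12200 ≈ 0.6400.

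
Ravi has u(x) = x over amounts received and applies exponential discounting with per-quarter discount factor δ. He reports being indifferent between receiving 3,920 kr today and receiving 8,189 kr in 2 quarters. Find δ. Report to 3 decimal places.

δ ≈ 0.692

Equating discounted utilities: u(3920) = δ^2·u(8189) ⇒ δ^2 = u(3920)/u(8189).
With u(x) = x: δ^2 = 3920/8189 = 0.47869.
Taking the square root: δ = 0.47869^(1/2) ≈ 0.692.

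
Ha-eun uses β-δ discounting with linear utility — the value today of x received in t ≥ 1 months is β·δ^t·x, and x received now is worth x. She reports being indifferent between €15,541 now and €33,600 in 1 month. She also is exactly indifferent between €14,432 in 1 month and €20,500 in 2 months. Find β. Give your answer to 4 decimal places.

β ≈ 0.6570

Both payoffs in the second observation are in the future, so β drops out: δ^1·14432 = δ^2·20500 ⇒ δ = 14432/20500 = 0.70400.
Substituting δ into 15541 = β·δ·33600: β = 15541/(23654.400) ≈ 0.6570.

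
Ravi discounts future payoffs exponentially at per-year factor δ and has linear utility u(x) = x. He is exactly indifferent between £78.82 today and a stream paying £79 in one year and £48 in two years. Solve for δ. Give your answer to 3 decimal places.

Equating present values: 78.82 = 79δ + 48δ².
That is, 48δ² + 79δ − 78.82 = 0, a quadratic in δ.
The positive root is δ = [−79 + √(79² + 4·48·78.82)] / (2·48) = (−79 + 146.200)/96 ≈ 0.700.

δ ≈ 0.700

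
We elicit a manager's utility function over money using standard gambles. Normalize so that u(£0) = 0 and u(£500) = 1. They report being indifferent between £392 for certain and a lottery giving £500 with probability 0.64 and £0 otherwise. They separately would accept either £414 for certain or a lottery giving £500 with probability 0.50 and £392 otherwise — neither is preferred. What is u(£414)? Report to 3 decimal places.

The first gamble pins u(£392): it must equal 0.64·1 + 0.36·0 = 0.64.
Then u(£414) = 0.50·u(£500) + 0.50·u(£392) = 0.50·1.00 + 0.50·0.64 = 0.8200.

0.820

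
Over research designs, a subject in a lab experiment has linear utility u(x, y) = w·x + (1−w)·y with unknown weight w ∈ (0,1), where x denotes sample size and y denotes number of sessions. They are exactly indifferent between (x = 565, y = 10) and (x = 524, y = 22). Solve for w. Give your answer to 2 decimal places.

Indifference: w·565 + (1−w)·10 = w·524 + (1−w)·22.
w·(565−524) = (1−w)·(22−10), i.e. w·41 = (1−w)·12.
The marginal rate of substitution is 12/41, so w = 12/(41+12) = 0.23.

w = 0.23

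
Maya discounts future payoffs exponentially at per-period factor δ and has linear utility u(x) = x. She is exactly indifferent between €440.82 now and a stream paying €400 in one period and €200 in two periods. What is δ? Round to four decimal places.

δ ≈ 0.7900

Equating present values: 440.82 = 400δ + 200δ².
Rearranged: 200δ² + 400δ − 440.82 = 0.
By the quadratic formula (taking the positive root), δ = (−400 + √512656.00) / 400 ≈ 0.7900.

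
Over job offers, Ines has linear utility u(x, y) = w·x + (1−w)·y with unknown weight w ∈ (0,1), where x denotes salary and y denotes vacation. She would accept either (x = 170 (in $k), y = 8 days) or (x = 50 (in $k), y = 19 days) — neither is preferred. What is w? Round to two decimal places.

u(170,8) = u(50,19) means w·170 + (1−w)·8 = w·50 + (1−w)·19.
w·(170−50) = (1−w)·(19−8), i.e. w·120 = (1−w)·11.
The marginal rate of substitution is 11/120, so w = 11/(120+11) = 0.08.

w = 0.08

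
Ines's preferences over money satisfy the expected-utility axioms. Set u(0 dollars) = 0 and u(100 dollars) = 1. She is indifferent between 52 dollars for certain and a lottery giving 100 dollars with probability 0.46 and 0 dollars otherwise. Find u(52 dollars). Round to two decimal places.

0.46

By the standard-gamble method, u(52 dollars) is just the indifference probability on the best outcome: 0.46.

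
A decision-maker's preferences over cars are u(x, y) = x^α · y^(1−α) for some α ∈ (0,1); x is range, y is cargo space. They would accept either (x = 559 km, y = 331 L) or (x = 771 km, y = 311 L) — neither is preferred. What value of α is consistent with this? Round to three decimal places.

The Cobb–Douglas utilities coincide, so 559^α·331^(1−α) = 771^α·311^(1−α).
Taking logs: α·ln 559 + (1−α)·ln 331 = α·ln 771 + (1−α)·ln 311, i.e. α·-0.321539 = (1−α)·-0.062325.
So α/(1−α) = (-0.062325)/(-0.321539) = 0.193833, and α = 0.193833/1.193833 ≈ 0.162.

α ≈ 0.162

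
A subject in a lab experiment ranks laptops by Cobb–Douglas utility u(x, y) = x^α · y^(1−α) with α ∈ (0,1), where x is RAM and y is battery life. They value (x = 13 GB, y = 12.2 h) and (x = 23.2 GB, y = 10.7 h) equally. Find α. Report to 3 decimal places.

The Cobb–Douglas utilities coincide, so 13^α·12.2^(1−α) = 23.2^α·10.7^(1−α).
Taking logs: α·ln 13 + (1−α)·ln 12.2 = α·ln 23.2 + (1−α)·ln 10.7, i.e. α·-0.579203 = (1−α)·-0.131192.
Thus α·(-0.710395) = -0.131192, so α = -0.131192/-0.710395 ≈ 0.185.

α ≈ 0.185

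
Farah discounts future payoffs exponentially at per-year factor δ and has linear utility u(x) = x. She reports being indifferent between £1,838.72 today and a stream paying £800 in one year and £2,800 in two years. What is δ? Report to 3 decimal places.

The stream is worth 800δ + 2800δ² today, so 800δ + 2800δ² = 1838.72.
Rearranged: 2800δ² + 800δ − 1838.72 = 0.
By the quadratic formula (taking the positive root), δ = (−800 + √21233664.00) / 5600 ≈ 0.680.

δ ≈ 0.680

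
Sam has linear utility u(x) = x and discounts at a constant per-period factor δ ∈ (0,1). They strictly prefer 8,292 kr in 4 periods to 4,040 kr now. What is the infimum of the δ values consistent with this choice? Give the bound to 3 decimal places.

Comparing present values: 4040 < δ^4·8292.
So δ^4 > 4040/8292 = 0.48722; taking the 4th root of both positive sides preserves the inequality.
δ > 0.48722^(1/4) = 0.835.

δ > 0.835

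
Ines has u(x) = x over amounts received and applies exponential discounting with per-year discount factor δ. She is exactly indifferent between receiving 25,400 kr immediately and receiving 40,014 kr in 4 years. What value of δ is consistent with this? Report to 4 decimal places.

The payoff in 4 years is discounted by δ^4, so u(25400) = δ^4·u(40014) and δ^4 = u(25400)/u(40014).
With u(x) = x: δ^4 = 25400/40014 = 0.63478.
Hence δ = (0.63478)^(1/4) = 0.892597.

δ ≈ 0.8926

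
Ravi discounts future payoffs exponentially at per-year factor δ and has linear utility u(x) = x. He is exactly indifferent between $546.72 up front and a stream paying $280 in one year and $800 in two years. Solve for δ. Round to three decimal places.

Equating present values: 546.72 = 280δ + 800δ².
That is, 800δ² + 280δ − 546.72 = 0, a quadratic in δ.
The positive root is δ = [−280 + √(280² + 4·800·546.72)] / (2·800) = (−280 + 1352.000)/1600 ≈ 0.670.

δ ≈ 0.670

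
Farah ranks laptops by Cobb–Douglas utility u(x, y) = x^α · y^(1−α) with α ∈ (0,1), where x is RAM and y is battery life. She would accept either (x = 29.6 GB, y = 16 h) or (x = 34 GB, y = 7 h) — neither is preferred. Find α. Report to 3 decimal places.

Set the two utilities equal: 29.6^α·16^(1−α) = 34^α·7^(1−α).
Rearrange to (29.6/34)^α = (7/16)^(1−α) and take logs: α·-0.138586 = (1−α)·-0.826679.
Thus α·(-0.965265) = -0.826679, so α = -0.826679/-0.965265 ≈ 0.856.

α ≈ 0.856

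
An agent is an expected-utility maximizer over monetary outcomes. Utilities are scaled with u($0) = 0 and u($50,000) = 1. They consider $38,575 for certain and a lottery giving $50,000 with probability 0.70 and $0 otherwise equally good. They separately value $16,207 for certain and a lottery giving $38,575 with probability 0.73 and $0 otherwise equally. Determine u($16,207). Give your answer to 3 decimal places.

From the first indifference, u($38,575) = 0.70·u($50,000) + 0.30·u($0) = 0.70·1 + 0.30·0 = 0.70.
Then u($16,207) = 0.73·u($38,575) + 0.27·u($0) = 0.73·0.70 + 0.27·0.00 = 0.5110.

0.511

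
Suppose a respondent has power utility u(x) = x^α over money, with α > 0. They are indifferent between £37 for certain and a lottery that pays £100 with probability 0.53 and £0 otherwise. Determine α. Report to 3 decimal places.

α ≈ 0.639

EU(lottery) = 0.53·100^α + 0.47·0 = 0.53·100^α.
Equating: 37^α = 0.53·100^α, i.e. 0.3700^α = 0.53.
Take logs: α = ln 0.53 / ln(37/100) ≈ 0.63855.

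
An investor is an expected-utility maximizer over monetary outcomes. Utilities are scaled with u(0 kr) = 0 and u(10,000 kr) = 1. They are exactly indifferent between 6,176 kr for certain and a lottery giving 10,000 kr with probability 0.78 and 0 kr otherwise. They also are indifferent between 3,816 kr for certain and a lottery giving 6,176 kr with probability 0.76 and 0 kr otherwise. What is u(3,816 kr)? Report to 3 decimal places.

0.593

First, u(6,176 kr) = 0.78·u(10,000 kr) + 0.22·u(0 kr) = 0.78.
Chaining: u(3,816 kr) = 0.76·0.78 + 0.24·0.00 = 0.5928.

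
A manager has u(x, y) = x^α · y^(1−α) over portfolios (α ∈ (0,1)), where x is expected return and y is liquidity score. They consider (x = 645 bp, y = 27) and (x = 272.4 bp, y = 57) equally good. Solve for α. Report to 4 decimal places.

α ≈ 0.4643

The Cobb–Douglas utilities coincide, so 645^α·27^(1−α) = 272.4^α·57^(1−α).
Rearrange to (645/272.4)^α = (57/27)^(1−α) and take logs: α·0.8619787 = (1−α)·0.7472144.
Thus α·(1.6091931) = 0.7472144, so α = 0.7472144/1.6091931 ≈ 0.4643.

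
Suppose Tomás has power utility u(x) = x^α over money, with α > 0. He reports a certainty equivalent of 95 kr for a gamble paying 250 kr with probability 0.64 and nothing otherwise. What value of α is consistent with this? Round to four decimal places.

α ≈ 0.4612

The lottery's expected utility is 0.64·u(250) + 0.36·u(0) = 0.64·250^α (since u(0) = 0 for α > 0).
Equating: 95^α = 0.64·250^α, i.e. 0.3800^α = 0.64.
α = ln(0.64) / ln(95/250) = -0.4462871/-0.9675840 ≈ 0.4612.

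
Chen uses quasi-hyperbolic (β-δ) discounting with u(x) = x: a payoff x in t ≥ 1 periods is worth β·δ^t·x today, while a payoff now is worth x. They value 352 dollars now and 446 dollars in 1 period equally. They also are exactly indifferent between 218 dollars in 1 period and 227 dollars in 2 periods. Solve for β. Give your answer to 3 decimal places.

Both payoffs in the second observation are in the future, so β drops out: δ^1·218 = δ^2·227 ⇒ δ = 218/227 = 0.96035.
Substituting δ into 352 = β·δ·446: β = 352/(428.317) ≈ 0.822.

β ≈ 0.822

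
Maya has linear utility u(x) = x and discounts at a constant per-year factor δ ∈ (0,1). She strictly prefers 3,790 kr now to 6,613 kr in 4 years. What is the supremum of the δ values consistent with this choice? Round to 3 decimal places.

Under u(x) = x this choice says 3790 > δ^4·6613.
Hence δ^4 < 3790/6613 = 0.57311, and x ↦ x^(1/4) is increasing on (0,∞).
δ < 0.57311^(1/4) = 0.870.

δ < 0.870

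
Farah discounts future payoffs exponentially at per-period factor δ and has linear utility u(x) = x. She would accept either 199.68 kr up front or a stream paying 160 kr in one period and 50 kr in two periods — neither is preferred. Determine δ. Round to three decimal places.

δ ≈ 0.960

Present value of the stream is 160·δ + 50·δ². Indifference gives 160δ + 50δ² = 199.68.
Rearranged: 50δ² + 160δ − 199.68 = 0.
δ = (−160 + √(160² + 4·50·199.68)) / (2·50) = (−160 + √65536.00) / 100 ≈ 0.960.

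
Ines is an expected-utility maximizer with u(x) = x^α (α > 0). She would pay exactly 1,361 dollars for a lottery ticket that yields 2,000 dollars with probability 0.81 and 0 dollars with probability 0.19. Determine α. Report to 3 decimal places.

EU(lottery) = 0.81·2000^α + 0.19·0 = 0.81·2000^α.
Equating: 1361^α = 0.81·2000^α, i.e. 0.6805^α = 0.81.
Taking logs: α·ln(1361/2000) = ln(0.81), so α = -0.210721 / -0.384927 ≈ 0.547.

α ≈ 0.547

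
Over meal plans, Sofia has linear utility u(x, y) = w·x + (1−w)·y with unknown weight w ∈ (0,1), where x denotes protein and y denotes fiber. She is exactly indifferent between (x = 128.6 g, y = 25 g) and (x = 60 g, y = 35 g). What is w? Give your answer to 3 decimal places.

w = 0.127

Indifference: w·128.6 + (1−w)·25 = w·60 + (1−w)·35.
Collecting terms: w·68.6 = (1−w)·10.
So w/(1−w) = 10/68.6 = 0.1458, giving w = 10/(68.6+10) = 0.127.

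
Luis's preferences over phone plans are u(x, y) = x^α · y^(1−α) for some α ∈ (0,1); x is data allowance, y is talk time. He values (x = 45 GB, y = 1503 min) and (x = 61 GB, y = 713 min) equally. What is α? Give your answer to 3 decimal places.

α ≈ 0.710

The Cobb–Douglas utilities coincide, so 45^α·1503^(1−α) = 61^α·713^(1−α).
Taking logs: α·ln 45 + (1−α)·ln 1503 = α·ln 61 + (1−α)·ln 713, i.e. α·-0.304211 = (1−α)·-0.745737.
So α/(1−α) = (-0.745737)/(-0.304211) = 2.451381, and α = 2.451381/3.451381 ≈ 0.710.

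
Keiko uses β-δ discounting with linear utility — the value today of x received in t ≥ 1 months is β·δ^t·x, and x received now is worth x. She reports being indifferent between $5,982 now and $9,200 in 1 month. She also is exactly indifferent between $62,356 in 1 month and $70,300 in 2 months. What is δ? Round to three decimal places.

From the later pair, β·δ^1·62356 = β·δ^2·70300; dividing through, δ = 62356/70300 = 0.88700.

δ ≈ 0.887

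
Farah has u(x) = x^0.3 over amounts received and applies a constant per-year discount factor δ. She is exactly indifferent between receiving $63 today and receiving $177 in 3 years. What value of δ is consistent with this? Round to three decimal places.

Equating discounted utilities: u(63) = δ^3·u(177) ⇒ δ^3 = u(63)/u(177).
Since u(x) = x^0.3, δ^3 = (63/177)^0.3 = 0.35593^0.3 = 0.73352.
Hence δ = (0.73352)^(1/3) = 0.90186.

δ ≈ 0.902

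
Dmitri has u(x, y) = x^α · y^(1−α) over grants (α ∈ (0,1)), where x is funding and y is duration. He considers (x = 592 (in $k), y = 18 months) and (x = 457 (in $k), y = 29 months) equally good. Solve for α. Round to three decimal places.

α ≈ 0.648

Indifference: 592^α · 18^(1−α) = 457^α · 29^(1−α).
(592/457)^α = (29/18)^(1−α); take logs: α·ln(592/457) = (1−α)·ln(29/18), i.e. α·0.258823 = (1−α)·0.476924.
Thus α·(0.735747) = 0.476924, so α = 0.476924/0.735747 ≈ 0.648.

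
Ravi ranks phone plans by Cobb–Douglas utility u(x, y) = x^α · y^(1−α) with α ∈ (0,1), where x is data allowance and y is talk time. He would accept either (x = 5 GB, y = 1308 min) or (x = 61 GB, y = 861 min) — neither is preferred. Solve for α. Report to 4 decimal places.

Set the two utilities equal: 5^α·1308^(1−α) = 61^α·861^(1−α).
(5/61)^α = (861/1308)^(1−α); take logs: α·ln(5/61) = (1−α)·ln(861/1308), i.e. α·-2.5014360 = (1−α)·-0.4181600.
With A = -2.5014360 and B = -0.4181600: α·A = (1−α)·B, so α = B/(A+B) = -0.4181600/-2.9195960 ≈ 0.1432.

α ≈ 0.1432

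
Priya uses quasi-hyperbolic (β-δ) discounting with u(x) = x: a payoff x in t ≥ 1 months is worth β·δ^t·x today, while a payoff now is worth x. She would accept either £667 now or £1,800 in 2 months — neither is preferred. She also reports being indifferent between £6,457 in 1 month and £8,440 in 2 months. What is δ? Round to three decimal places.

From the later pair, β·δ^1·6457 = β·δ^2·8440; dividing through, δ = 6457/8440 = 0.76505.

δ ≈ 0.765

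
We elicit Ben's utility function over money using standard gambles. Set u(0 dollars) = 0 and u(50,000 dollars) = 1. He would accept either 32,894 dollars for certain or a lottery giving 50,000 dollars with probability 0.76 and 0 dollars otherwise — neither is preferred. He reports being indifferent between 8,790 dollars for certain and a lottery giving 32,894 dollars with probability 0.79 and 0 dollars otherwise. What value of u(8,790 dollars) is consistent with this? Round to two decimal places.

First, u(32,894 dollars) = 0.76·u(50,000 dollars) + 0.24·u(0 dollars) = 0.76.
Then u(8,790 dollars) = 0.79·u(32,894 dollars) + 0.21·u(0 dollars) = 0.79·0.76 + 0.21·0.00 = 0.6004.

0.60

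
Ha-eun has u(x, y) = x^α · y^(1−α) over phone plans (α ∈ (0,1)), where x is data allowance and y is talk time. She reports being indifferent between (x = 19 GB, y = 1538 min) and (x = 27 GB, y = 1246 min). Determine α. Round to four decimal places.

α ≈ 0.3747

Indifference: 19^α · 1538^(1−α) = 27^α · 1246^(1−α).
Taking logs: α·ln 19 + (1−α)·ln 1538 = α·ln 27 + (1−α)·ln 1246, i.e. α·-0.3513979 = (1−α)·-0.2105445.
Thus α·(-0.5619424) = -0.2105445, so α = -0.2105445/-0.5619424 ≈ 0.3747.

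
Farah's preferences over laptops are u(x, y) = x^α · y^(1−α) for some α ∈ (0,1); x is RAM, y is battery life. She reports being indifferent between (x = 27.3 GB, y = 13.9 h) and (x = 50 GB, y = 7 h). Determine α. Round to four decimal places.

α ≈ 0.5313

Set the two utilities equal: 27.3^α·13.9^(1−α) = 50^α·7^(1−α).
Taking logs: α·ln 27.3 + (1−α)·ln 13.9 = α·ln 50 + (1−α)·ln 7, i.e. α·-0.6051363 = (1−α)·-0.6859787.
Thus α·(-1.2911150) = -0.6859787, so α = -0.6859787/-1.2911150 ≈ 0.5313.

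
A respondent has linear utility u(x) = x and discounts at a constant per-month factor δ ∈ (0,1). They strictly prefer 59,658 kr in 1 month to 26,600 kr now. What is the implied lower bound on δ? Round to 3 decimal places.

Comparing present values: 26600 < δ·59658.
So δ > 26600/59658 = 0.44587.

δ > 0.446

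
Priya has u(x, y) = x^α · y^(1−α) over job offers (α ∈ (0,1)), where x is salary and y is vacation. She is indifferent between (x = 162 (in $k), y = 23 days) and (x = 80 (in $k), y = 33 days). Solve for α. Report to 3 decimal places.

α ≈ 0.338

Set the two utilities equal: 162^α·23^(1−α) = 80^α·33^(1−α).
Taking logs: α·ln 162 + (1−α)·ln 23 = α·ln 80 + (1−α)·ln 33, i.e. α·0.705570 = (1−α)·0.361013.
Thus α·(1.066583) = 0.361013, so α = 0.361013/1.066583 ≈ 0.338.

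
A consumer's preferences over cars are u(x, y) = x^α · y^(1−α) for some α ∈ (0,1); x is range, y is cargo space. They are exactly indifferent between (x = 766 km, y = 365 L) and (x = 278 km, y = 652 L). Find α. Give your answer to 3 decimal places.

The Cobb–Douglas utilities coincide, so 766^α·365^(1−α) = 278^α·652^(1−α).
Taking logs: α·ln 766 + (1−α)·ln 365 = α·ln 278 + (1−α)·ln 652, i.e. α·1.013561 = (1−α)·0.580147.
With A = 1.013561 and B = 0.580147: α·A = (1−α)·B, so α = B/(A+B) = 0.580147/1.593708 ≈ 0.364.

α ≈ 0.364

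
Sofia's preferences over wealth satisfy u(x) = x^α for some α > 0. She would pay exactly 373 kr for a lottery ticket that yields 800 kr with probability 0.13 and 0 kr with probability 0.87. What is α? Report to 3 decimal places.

EU(lottery) = 0.13·800^α + 0.87·0 = 0.13·800^α.
Equating: 373^α = 0.13·800^α, i.e. 0.4662^α = 0.13.
α = ln(0.13) / ln(373/800) = -2.040221/-0.763033 ≈ 2.674.

α ≈ 2.674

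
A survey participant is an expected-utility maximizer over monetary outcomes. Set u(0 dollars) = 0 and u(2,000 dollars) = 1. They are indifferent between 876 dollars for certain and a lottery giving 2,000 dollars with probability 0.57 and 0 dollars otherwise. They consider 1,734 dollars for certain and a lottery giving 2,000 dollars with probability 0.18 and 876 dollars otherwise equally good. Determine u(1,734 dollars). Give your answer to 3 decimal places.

0.647

First, u(876 dollars) = 0.57·u(2,000 dollars) + 0.43·u(0 dollars) = 0.57.
Chaining: u(1,734 dollars) = 0.18·1.00 + 0.82·0.57 = 0.6474.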